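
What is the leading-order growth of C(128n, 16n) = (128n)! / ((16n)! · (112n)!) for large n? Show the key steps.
C(128n, 16n) ~ (16777216/823543)^(16n) · sqrt(4/(7π·16n))

Write N = 16n. Apply Stirling to each factorial:
  (8N)! ~ sqrt(2π·8N) · (8N/e)^(8N),
  N! ~ sqrt(2π N) · (N/e)^N,
  (7N)! ~ sqrt(2π·7N) · (7N/e)^(7N).
The exponential factors combine to (8N)^(8N) / (N^N · (7N)^(7N)) = 8^(8N)/7^(7N) = (8^8/7^7)^N = (16777216/823543)^N.
The square-root prefactors combine to sqrt(2π·8N) / (sqrt(2π N)·sqrt(2π·7N)) = sqrt(8 / (2π·7·N)) = sqrt(4/(7π·16n)).
Substituting N = 16n: C(128n, 16n) ~ (16777216/823543)^(16n) · sqrt(4/(7π·16n)).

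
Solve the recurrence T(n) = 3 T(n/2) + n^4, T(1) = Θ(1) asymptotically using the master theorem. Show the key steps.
T(n) = Θ(n^4)

log_2 3 ≈ 1.585. f(n) = n^4 dominates n^(log_2 3) since 4 > 1.585, and the regularity condition a·f(n/b) = 3·(n/2)^4 = (3/16)·n^4 ≤ c·f(n) holds with c = 3/16 ≈ 0.188 < 1. So this is Case 3: T(n) = Θ(f(n)) = Θ(n^4).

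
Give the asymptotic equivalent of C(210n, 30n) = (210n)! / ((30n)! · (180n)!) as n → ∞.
C(210n, 30n) ~ (823543/46656)^(30n) · sqrt(7/(12π·30n))

Write N = 30n. Apply Stirling to each factorial:
  (7N)! ~ sqrt(2π·7N) · (7N/e)^(7N),
  N! ~ sqrt(2π N) · (N/e)^N,
  (6N)! ~ sqrt(2π·6N) · (6N/e)^(6N).
The exponential factors combine to (7N)^(7N) / (N^N · (6N)^(6N)) = 7^(7N)/6^(6N) = (7^7/6^6)^N = (823543/46656)^N.
The square-root prefactors combine to sqrt(2π·7N) / (sqrt(2π N)·sqrt(2π·6N)) = sqrt(7 / (2π·6·N)) = sqrt(7/(12π·30n)).
Substituting N = 30n: C(210n, 30n) ~ (823543/46656)^(30n) · sqrt(7/(12π·30n)).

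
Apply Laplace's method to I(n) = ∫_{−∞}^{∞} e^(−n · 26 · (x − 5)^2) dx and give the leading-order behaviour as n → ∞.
I(n) = sqrt(π/(26n))

Here φ(x) = 26 · (x − 5)^2 has its unique minimum at x* = 5 with φ(x*) = 0 and φ''(x*) = 52. Laplace's method gives
  I(n) ~ e^(−n φ(x*)) · sqrt(2π / (n · φ''(x*))) = sqrt(2π / (52n)) = sqrt(π/(26n)).
This is exact: substituting u = (x − 5)·sqrt(26n) gives I(n) = (1/sqrt(26n)) ∫_{−∞}^{∞} e^(−u^2) du = sqrt(π/(26n)).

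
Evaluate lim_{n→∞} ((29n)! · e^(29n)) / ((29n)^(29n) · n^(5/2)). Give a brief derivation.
lim = 0

Stirling: (29n)! ~ sqrt(2π·29n) · (29n/e)^(29n). Hence
  (29n)! · e^(29n) / (29n)^(29n) ~ sqrt(2π·29n).
Dividing by n^(5/2): sqrt(2π·29n) / n^(5/2) = sqrt(2π·29) · n^((1−5)/2), so the expression behaves like sqrt(2π·29) · n^((1−5)/2) → 0.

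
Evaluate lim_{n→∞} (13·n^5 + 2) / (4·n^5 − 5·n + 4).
lim = 13/4

For large n the leading n^5 terms dominate both numerator and denominator. Dividing top and bottom by n^5, every other term tends to 0, leaving 13/4.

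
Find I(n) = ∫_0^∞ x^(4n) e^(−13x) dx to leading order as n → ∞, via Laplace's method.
I(n) ~ (sqrt(2π·4n) / 13) · (4n/(13e))^(4n)

Write the integrand as exp(4n ln x − 13x) and set f(x) = 4n ln x − 13x. Then f'(x) = 4n/x − 13 = 0 at x* = 4n/13, and f''(x*) = −4n/x*^2 = −13^2/(4n). Laplace's method (interior maximum) gives
  I(n) ~ e^(f(x*)) · sqrt(2π / |f''(x*)|)
        = exp(4n ln(4n/13) − 4n) · sqrt(2π · 4n / 13^2)
        = (4n/13)^(4n) e^(−4n) · sqrt(2π·4n) / 13
        = (sqrt(2π·4n) / 13) · (4n/(13e))^(4n).
This matches Γ(4n+1)/13^(4n+1) with Stirling applied to Γ.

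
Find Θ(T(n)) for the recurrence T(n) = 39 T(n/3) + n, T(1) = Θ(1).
T(n) = Θ(n^(log_3 39))

Master theorem: compare f(n) = n to n^(log_3 39) where log_3 39 ≈ 3.335. Since 1 < log_3 39, we have f(n) = O(n^(log_3 39 − ε)) for some ε > 0 — Case 1. Hence T(n) = Θ(n^(log_3 39)).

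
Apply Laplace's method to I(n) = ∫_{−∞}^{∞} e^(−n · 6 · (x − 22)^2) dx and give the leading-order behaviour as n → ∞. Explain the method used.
I(n) = sqrt(π/(6n))

Here φ(x) = 6 · (x − 22)^2 has its unique minimum at x* = 22 with φ(x*) = 0 and φ''(x*) = 12. Laplace's method gives
  I(n) ~ e^(−n φ(x*)) · sqrt(2π / (n · φ''(x*))) = sqrt(2π / (12n)) = sqrt(π/(6n)).
This is exact: substituting u = (x − 22)·sqrt(6n) gives I(n) = (1/sqrt(6n)) ∫_{−∞}^{∞} e^(−u^2) du = sqrt(π/(6n)).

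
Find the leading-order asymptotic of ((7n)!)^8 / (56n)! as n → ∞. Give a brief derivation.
((7n)!)^8/(56n)! ~ ((2π·7n)^(7/2) / sqrt(8)) · 8^(−8·7n)  →  0

Write N = 7n. Stirling: N! ~ sqrt(2π N)(N/e)^N and (8N)! ~ sqrt(2π·8N)·(8N/e)^(8N).
  (N!)^8/(8N)! ~ (2π N)^(8/2) (N/e)^(8N) / [sqrt(2π·8N) (8N/e)^(8N)]
     = (2π N)^(8/2) / sqrt(2π·8N) · (N/(8N))^(8N)
     = (2π N)^((8−1)/2) / sqrt(8) · 8^(−8N).
Since 8^8 > 1, the factor 8^(−8N) decays exponentially, so the ratio → 0. Substituting N = 7n gives the stated form.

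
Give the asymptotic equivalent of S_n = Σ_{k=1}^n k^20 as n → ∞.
S_n ~ n^21 / 21

By integral comparison (Euler-Maclaurin), Σ_{k=1}^n k^20 = ∫_0^n x^20 dx + O(n^20) = n^21/21 + O(n^20). (Equivalently, Faulhaber's formula gives the same leading term.)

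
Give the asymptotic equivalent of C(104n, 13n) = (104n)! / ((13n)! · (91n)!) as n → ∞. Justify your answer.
C(104n, 13n) ~ (16777216/823543)^(13n) · sqrt(4/(7π·13n))

Write N = 13n. Apply Stirling to each factorial:
  (8N)! ~ sqrt(2π·8N) · (8N/e)^(8N),
  N! ~ sqrt(2π N) · (N/e)^N,
  (7N)! ~ sqrt(2π·7N) · (7N/e)^(7N).
The exponential factors combine to (8N)^(8N) / (N^N · (7N)^(7N)) = 8^(8N)/7^(7N) = (8^8/7^7)^N = (16777216/823543)^N.
The square-root prefactors combine to sqrt(2π·8N) / (sqrt(2π N)·sqrt(2π·7N)) = sqrt(8 / (2π·7·N)) = sqrt(4/(7π·13n)).
Substituting N = 13n: C(104n, 13n) ~ (16777216/823543)^(13n) · sqrt(4/(7π·13n)).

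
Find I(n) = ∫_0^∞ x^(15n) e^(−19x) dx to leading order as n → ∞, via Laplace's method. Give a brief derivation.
I(n) ~ (sqrt(2π·15n) / 19) · (15n/(19e))^(15n)

Write the integrand as exp(15n ln x − 19x) and set f(x) = 15n ln x − 19x. Then f'(x) = 15n/x − 19 = 0 at x* = 15n/19, and f''(x*) = −15n/x*^2 = −19^2/(15n). Laplace's method (interior maximum) gives
  I(n) ~ e^(f(x*)) · sqrt(2π / |f''(x*)|)
        = exp(15n ln(15n/19) − 15n) · sqrt(2π · 15n / 19^2)
        = (15n/19)^(15n) e^(−15n) · sqrt(2π·15n) / 19
        = (sqrt(2π·15n) / 19) · (15n/(19e))^(15n).
This matches Γ(15n+1)/19^(15n+1) with Stirling applied to Γ.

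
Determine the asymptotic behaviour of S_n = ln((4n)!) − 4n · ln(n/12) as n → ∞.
S_n ~ 4n · (ln 48 − 1) + O(ln n)

Stirling: ln((4n)!) = 4n ln(4n) − 4n + O(ln n).
  S_n = 4n ln(4n) − 4n − 4n ln(n/12) + O(ln n)
      = 4n ln(4n) − 4n ln n + 4n ln 12 − 4n + O(ln n)
      = 4n ln 4 + 4n ln 12 − 4n + O(ln n)
      = 4n (ln 48 − 1) + O(ln n).
Numerically ln(48) − 1 ≈ 2.8712.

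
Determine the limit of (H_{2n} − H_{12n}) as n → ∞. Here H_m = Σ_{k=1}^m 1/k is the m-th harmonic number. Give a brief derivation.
lim = ln(2/12) = −ln 6

Euler-Maclaurin gives H_m = ln m + γ + 1/(2m) + O(1/m^2). The γ and O(1/m) terms cancel in the difference:
  H_{2n} − H_{12n} = ln(2n) − ln(12n) + O(1/n) = ln(2/12) + O(1/n).
Hence the limit is ln(2/12) = −ln 6.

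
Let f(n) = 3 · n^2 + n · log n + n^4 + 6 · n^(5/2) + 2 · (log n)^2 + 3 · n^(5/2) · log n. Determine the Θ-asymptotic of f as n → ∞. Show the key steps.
f(n) ∈ Θ(n^4)

Compare the terms by growth order. For large n, n^a · (log n)^b dominates n^a' · (log n)^b' iff a > a', or (a = a' and b > b'). Ranking the 6 terms shows the dominant one is n^4. Hence f(n) ∈ Θ(n^4).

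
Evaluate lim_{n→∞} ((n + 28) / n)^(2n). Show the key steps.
lim = e^56

Rewrite as (1 + 28/n)^(2n). By the standard limit (1 + x/n)^n → e^x, we have (1 + 28/n)^n → e^28, and raising to the 2nd power gives e^56.
More precisely, ln[(1 + 28/n)^(2n)] = 2n · ln(1 + 28/n) = 2n · (28/n + O(1/n^2)) = 56 + O(1/n) → 56.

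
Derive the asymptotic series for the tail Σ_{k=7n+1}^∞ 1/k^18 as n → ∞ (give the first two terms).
Σ_{k>7n} 1/k^18 = 1/(17 · (7n)^17) − 1/(2 · (7n)^18) + O(1/(7n)^19)

Compare to the integral: ∫_{7n}^∞ x^(−18) dx = [−x^(−17)/17]_{7n}^∞ = 1/((18−1)·(7n)^17). The Euler-Maclaurin correction adds −f(7n)/2 = −1/(2·(7n)^18). Euler-Maclaurin then gives
  Σ_{k>7n} 1/k^18 = ∫_{7n}^∞ dx/x^18 − 1/(2·(7n)^18) + O(1/(7n)^19).
(Equivalently this is ζ(18) − Σ_{k≤7n} 1/k^18.)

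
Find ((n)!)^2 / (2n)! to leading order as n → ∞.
((n)!)^2/(2n)! ~ ((2π·n)^(1/2) / sqrt(2)) · 2^(−2·n)  →  0

Write N = n. Stirling: N! ~ sqrt(2π N)(N/e)^N and (2N)! ~ sqrt(2π·2N)·(2N/e)^(2N).
  (N!)^2/(2N)! ~ (2π N)^(2/2) (N/e)^(2N) / [sqrt(2π·2N) (2N/e)^(2N)]
     = (2π N)^(2/2) / sqrt(2π·2N) · (N/(2N))^(2N)
     = (2π N)^((2−1)/2) / sqrt(2) · 2^(−2N).
Since 2^2 > 1, the factor 2^(−2N) decays exponentially, so the ratio → 0. Substituting N = n gives the stated form.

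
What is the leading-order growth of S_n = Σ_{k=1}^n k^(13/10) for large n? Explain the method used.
S_n ~ (10/23) · n^(23/10)

Integral comparison: Σ_{k=1}^n k^(13/10) = ∫_0^n x^(13/10) dx + O(n^(13/10)). The integral is n^(1 + 13/10) / (1 + 13/10) = n^((13+10)/10) / ((13+10)/10) = (10/23) · n^(23/10).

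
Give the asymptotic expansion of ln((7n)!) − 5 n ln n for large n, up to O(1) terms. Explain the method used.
ln((7n)!) − 5 n ln n = 2 n ln n + 7(ln 7 − 1) n + (1/2) ln(2π·7n) + O(1/n)

Stirling: ln((7n)!) = 7n ln(7n) − 7n + (1/2) ln(2π·7n) + O(1/n).
Expand 7n ln(7n) = 7n (ln n + ln 7) = 7n ln n + 7n ln 7.
Subtract 5n ln n: leading term is (7 − 5) n ln n = 2 n ln n. The next term is 7n ln 7 − 7n = 7(ln 7 − 1) n. Then the (1/2) ln(2π·7n) correction.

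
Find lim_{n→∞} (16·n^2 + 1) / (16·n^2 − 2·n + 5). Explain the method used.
lim = 16/16 = 1

For large n the leading n^2 terms dominate both numerator and denominator. Dividing top and bottom by n^2, every other term tends to 0, leaving 16/16 = 1.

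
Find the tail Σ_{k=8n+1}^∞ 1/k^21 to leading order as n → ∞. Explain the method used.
Σ_{k>8n} 1/k^21 ~ 1/(20 · (8n)^20)

Compare to the integral: ∫_{8n}^∞ x^(−21) dx = [−x^(−20)/20]_{8n}^∞ = 1/((21−1)·(8n)^20). Euler-Maclaurin then gives
  Σ_{k>8n} 1/k^21 = ∫_{8n}^∞ dx/x^21 − 1/(2·(8n)^21) + O(1/(8n)^22).
(Equivalently this is ζ(21) − Σ_{k≤8n} 1/k^21.)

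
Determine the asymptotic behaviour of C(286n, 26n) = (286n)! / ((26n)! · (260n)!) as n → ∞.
C(286n, 26n) ~ (285311670611/10000000000)^(26n) · sqrt(11/(20π·26n))

Write N = 26n. Apply Stirling to each factorial:
  (11N)! ~ sqrt(2π·11N) · (11N/e)^(11N),
  N! ~ sqrt(2π N) · (N/e)^N,
  (10N)! ~ sqrt(2π·10N) · (10N/e)^(10N).
The exponential factors combine to (11N)^(11N) / (N^N · (10N)^(10N)) = 11^(11N)/10^(10N) = (11^11/10^10)^N = (285311670611/10000000000)^N.
The square-root prefactors combine to sqrt(2π·11N) / (sqrt(2π N)·sqrt(2π·10N)) = sqrt(11 / (2π·10·N)) = sqrt(11/(20π·26n)).
Substituting N = 26n: C(286n, 26n) ~ (285311670611/10000000000)^(26n) · sqrt(11/(20π·26n)).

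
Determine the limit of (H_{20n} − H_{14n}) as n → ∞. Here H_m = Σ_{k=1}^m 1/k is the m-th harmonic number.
lim = ln(20/14) = ln(10/7)

Euler-Maclaurin gives H_m = ln m + γ + 1/(2m) + O(1/m^2). The γ and O(1/m) terms cancel in the difference:
  H_{20n} − H_{14n} = ln(20n) − ln(14n) + O(1/n) = ln(20/14) + O(1/n).
Hence the limit is ln(20/14) = ln(10/7).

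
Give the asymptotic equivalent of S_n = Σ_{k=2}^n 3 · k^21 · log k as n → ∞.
S_n ~ 3 · n^22 log n / 22 − 3 · n^22 / 484

By integral comparison, S_n = ∫_1^n 3 · x^21 · log x dx + O(n^21 · log n). For the integral, ∫ x^21 log x dx = n^22 log n / 22 − n^22/484 (integration by parts). Hence S_n ~ 3 · n^22 log n / 22 − 3 · n^22 / 484.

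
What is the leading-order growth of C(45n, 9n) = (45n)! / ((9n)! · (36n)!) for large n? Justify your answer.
C(45n, 9n) ~ (3125/256)^(9n) · sqrt(5/(8π·9n))

Write N = 9n. Apply Stirling to each factorial:
  (5N)! ~ sqrt(2π·5N) · (5N/e)^(5N),
  N! ~ sqrt(2π N) · (N/e)^N,
  (4N)! ~ sqrt(2π·4N) · (4N/e)^(4N).
The exponential factors combine to (5N)^(5N) / (N^N · (4N)^(4N)) = 5^(5N)/4^(4N) = (5^5/4^4)^N = (3125/256)^N.
The square-root prefactors combine to sqrt(2π·5N) / (sqrt(2π N)·sqrt(2π·4N)) = sqrt(5 / (2π·4·N)) = sqrt(5/(8π·9n)).
Substituting N = 9n: C(45n, 9n) ~ (3125/256)^(9n) · sqrt(5/(8π·9n)).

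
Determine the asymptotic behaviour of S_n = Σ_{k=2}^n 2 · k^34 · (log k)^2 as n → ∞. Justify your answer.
S_n ~ 2 · n^35 · (log n)^2 / 35

By integral comparison, S_n = ∫_1^n 2 · x^34 · (log x)^2 dx + O(n^34 · (log n)^2). For the integral, the leading term of ∫_1^n x^34 (log x)^2 dx is n^35/35 · (log n)^2 (by repeated integration by parts; each step lowers the log-exponent and produces a relatively O(1/log n) correction). Hence S_n ~ 2 · n^35 · (log n)^2 / 35.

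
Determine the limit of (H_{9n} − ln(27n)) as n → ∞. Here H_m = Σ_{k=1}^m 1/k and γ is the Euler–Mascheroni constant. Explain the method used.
lim = −ln 3 + γ

By Euler-Maclaurin, H_m = ln m + γ + O(1/m). So
  H_{9n} − ln(27n) = ln(9n) + γ − ln(27n) + O(1/n)
                       = ln(9/27) + γ + O(1/n).
Hence the limit is ln(9/27) + γ (= −ln 3).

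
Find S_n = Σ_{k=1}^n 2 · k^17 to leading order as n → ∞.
S_n ~ n^18 / 9

By integral comparison (Euler-Maclaurin), Σ_{k=1}^n 2 · k^17 = 2 · ∫_0^n x^17 dx + O(n^17) = 2 · n^18/18 = n^18 / 9 + O(n^17). (Equivalently, Faulhaber's formula gives the same leading term.)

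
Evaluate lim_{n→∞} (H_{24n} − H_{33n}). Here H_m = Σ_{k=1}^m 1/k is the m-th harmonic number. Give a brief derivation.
lim = ln(24/33) = ln(8/11)

Euler-Maclaurin gives H_m = ln m + γ + 1/(2m) + O(1/m^2). The γ and O(1/m) terms cancel in the difference:
  H_{24n} − H_{33n} = ln(24n) − ln(33n) + O(1/n) = ln(24/33) + O(1/n).
Hence the limit is ln(24/33) = ln(8/11).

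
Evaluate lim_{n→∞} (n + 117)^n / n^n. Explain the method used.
lim = e^117

Rewrite as (1 + 117/n)^(n). By the standard limit (1 + x/n)^n → e^x, we have (1 + 117/n)^n → e^117, and raising to the 1st power gives e^117.
More precisely, ln[(1 + 117/n)^(n)] = n · ln(1 + 117/n) = n · (117/n + O(1/n^2)) = 117 + O(1/n) → 117.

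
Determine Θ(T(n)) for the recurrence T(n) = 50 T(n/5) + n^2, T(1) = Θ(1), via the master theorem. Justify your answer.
T(n) = Θ(n^(log_5 50))

Master theorem: compare f(n) = n^2 to n^(log_5 50) where log_5 50 ≈ 2.431. Since 2 < log_5 50, we have f(n) = O(n^(log_5 50 − ε)) for some ε > 0 — Case 1. Hence T(n) = Θ(n^(log_5 50)).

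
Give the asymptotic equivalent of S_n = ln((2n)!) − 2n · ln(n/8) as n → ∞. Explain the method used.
S_n ~ 2n · (ln 16 − 1) + O(ln n)

Stirling: ln((2n)!) = 2n ln(2n) − 2n + O(ln n).
  S_n = 2n ln(2n) − 2n − 2n ln(n/8) + O(ln n)
      = 2n ln(2n) − 2n ln n + 2n ln 8 − 2n + O(ln n)
      = 2n ln 2 + 2n ln 8 − 2n + O(ln n)
      = 2n (ln 16 − 1) + O(ln n).
Numerically ln(16) − 1 ≈ 1.7726.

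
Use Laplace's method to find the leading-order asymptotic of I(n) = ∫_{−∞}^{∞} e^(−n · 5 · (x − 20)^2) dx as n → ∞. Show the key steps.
I(n) = sqrt(π/(5n))

Here φ(x) = 5 · (x − 20)^2 has its unique minimum at x* = 20 with φ(x*) = 0 and φ''(x*) = 10. Laplace's method gives
  I(n) ~ e^(−n φ(x*)) · sqrt(2π / (n · φ''(x*))) = sqrt(2π / (10n)) = sqrt(π/(5n)).
This is exact: substituting u = (x − 20)·sqrt(5n) gives I(n) = (1/sqrt(5n)) ∫_{−∞}^{∞} e^(−u^2) du = sqrt(π/(5n)).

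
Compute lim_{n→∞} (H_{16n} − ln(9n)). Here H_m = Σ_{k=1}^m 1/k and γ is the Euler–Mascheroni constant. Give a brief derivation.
lim = ln(16/9) + γ

By Euler-Maclaurin, H_m = ln m + γ + O(1/m). So
  H_{16n} − ln(9n) = ln(16n) + γ − ln(9n) + O(1/n)
                       = ln(16/9) + γ + O(1/n).
Hence the limit is ln(16/9) + γ.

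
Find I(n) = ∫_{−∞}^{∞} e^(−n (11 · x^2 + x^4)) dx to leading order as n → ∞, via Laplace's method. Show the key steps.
I(n) ~ sqrt(π/(11n))

φ(x) = 11 · x^2 + x^4 has its unique global minimum at x* = 0 (since φ'(x) = 22x + 4x^3 = 0 only at x = 0 for real x with both coefficients positive, and φ → ∞ as |x| → ∞). At x* = 0, φ(0) = 0 and φ''(0) = 22. Laplace's method then gives
  I(n) ~ sqrt(2π / (n · φ''(0))) · e^(−n φ(0)) = sqrt(2π / (22n)) = sqrt(π/(11n)).
The x^4 term contributes only at subleading order (an O(1/n) relative correction).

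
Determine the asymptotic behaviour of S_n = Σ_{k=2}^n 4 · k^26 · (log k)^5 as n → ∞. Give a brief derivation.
S_n ~ 4 · n^27 · (log n)^5 / 27

By integral comparison, S_n = ∫_1^n 4 · x^26 · (log x)^5 dx + O(n^26 · (log n)^5). For the integral, the leading term of ∫_1^n x^26 (log x)^5 dx is n^27/27 · (log n)^5 (by repeated integration by parts; each step lowers the log-exponent and produces a relatively O(1/log n) correction). Hence S_n ~ 4 · n^27 · (log n)^5 / 27.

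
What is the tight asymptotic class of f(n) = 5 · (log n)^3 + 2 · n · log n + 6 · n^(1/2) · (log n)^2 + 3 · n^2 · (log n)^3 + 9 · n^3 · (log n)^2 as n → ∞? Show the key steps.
f(n) ∈ Θ(n^3 · (log n)^2)

Compare the terms by growth order. For large n, n^a · (log n)^b dominates n^a' · (log n)^b' iff a > a', or (a = a' and b > b'). Ranking the 5 terms shows the dominant one is 9 · n^3 · (log n)^2. Hence f(n) ∈ Θ(n^3 · (log n)^2).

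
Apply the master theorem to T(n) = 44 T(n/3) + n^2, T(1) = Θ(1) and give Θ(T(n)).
T(n) = Θ(n^(log_3 44))

Master theorem: compare f(n) = n^2 to n^(log_3 44) where log_3 44 ≈ 3.445. Since 2 < log_3 44, we have f(n) = O(n^(log_3 44 − ε)) for some ε > 0 — Case 1. Hence T(n) = Θ(n^(log_3 44)).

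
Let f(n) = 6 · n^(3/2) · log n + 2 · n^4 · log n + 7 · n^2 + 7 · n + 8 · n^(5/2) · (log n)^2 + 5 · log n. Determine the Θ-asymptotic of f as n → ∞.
f(n) ∈ Θ(n^4 · log n)

Compare the terms by growth order. For large n, n^a · (log n)^b dominates n^a' · (log n)^b' iff a > a', or (a = a' and b > b'). Ranking the 6 terms shows the dominant one is 2 · n^4 · log n. Hence f(n) ∈ Θ(n^4 · log n).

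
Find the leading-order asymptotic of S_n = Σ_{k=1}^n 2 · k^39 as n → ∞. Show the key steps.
S_n ~ n^40 / 20

By integral comparison (Euler-Maclaurin), Σ_{k=1}^n 2 · k^39 = 2 · ∫_0^n x^39 dx + O(n^39) = 2 · n^40/40 = n^40 / 20 + O(n^39). (Equivalently, Faulhaber's formula gives the same leading term.)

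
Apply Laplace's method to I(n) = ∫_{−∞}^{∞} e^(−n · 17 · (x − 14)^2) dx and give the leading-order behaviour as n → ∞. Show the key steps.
I(n) = sqrt(π/(17n))

Here φ(x) = 17 · (x − 14)^2 has its unique minimum at x* = 14 with φ(x*) = 0 and φ''(x*) = 34. Laplace's method gives
  I(n) ~ e^(−n φ(x*)) · sqrt(2π / (n · φ''(x*))) = sqrt(2π / (34n)) = sqrt(π/(17n)).
This is exact: substituting u = (x − 14)·sqrt(17n) gives I(n) = (1/sqrt(17n)) ∫_{−∞}^{∞} e^(−u^2) du = sqrt(π/(17n)).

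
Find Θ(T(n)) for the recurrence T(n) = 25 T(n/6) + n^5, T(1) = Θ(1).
T(n) = Θ(n^5)

log_6 25 ≈ 1.796. f(n) = n^5 dominates n^(log_6 25) since 5 > 1.796, and the regularity condition a·f(n/b) = 25·(n/6)^5 = (25/7776)·n^5 ≤ c·f(n) holds with c = 25/7776 ≈ 0.00322 < 1. So this is Case 3: T(n) = Θ(f(n)) = Θ(n^5).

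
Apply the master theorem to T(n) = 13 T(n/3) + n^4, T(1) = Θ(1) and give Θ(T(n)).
T(n) = Θ(n^4)

log_3 13 ≈ 2.335. f(n) = n^4 dominates n^(log_3 13) since 4 > 2.335, and the regularity condition a·f(n/b) = 13·(n/3)^4 = (13/81)·n^4 ≤ c·f(n) holds with c = 13/81 ≈ 0.16 < 1. So this is Case 3: T(n) = Θ(f(n)) = Θ(n^4).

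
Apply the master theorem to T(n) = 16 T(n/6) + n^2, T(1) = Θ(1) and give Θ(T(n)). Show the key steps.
T(n) = Θ(n^2)

log_6 16 ≈ 1.547. f(n) = n^2 dominates n^(log_6 16) since 2 > 1.547, and the regularity condition a·f(n/b) = 16·(n/6)^2 = (16/36)·n^2 ≤ c·f(n) holds with c = 16/36 ≈ 0.444 < 1. So this is Case 3: T(n) = Θ(f(n)) = Θ(n^2).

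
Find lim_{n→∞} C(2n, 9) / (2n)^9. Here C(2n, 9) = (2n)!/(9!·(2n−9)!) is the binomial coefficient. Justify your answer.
lim = 1/9! = 1/362880

With N = 2n → ∞: C(N, 9) / N^9 = [N(N−1)…(N−8)] / (9! · N^9) = (1/9!) · 1 · (1 − 1/(2n)) · … · (1 − 8/(2n)). Each factor → 1 as N → ∞, so the limit is 1/9! = 1/362880.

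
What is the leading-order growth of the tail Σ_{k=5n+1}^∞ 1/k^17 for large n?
Σ_{k>5n} 1/k^17 ~ 1/(16 · (5n)^16)

Compare to the integral: ∫_{5n}^∞ x^(−17) dx = [−x^(−16)/16]_{5n}^∞ = 1/((17−1)·(5n)^16). Euler-Maclaurin then gives
  Σ_{k>5n} 1/k^17 = ∫_{5n}^∞ dx/x^17 − 1/(2·(5n)^17) + O(1/(5n)^18).
(Equivalently this is ζ(17) − Σ_{k≤5n} 1/k^17.)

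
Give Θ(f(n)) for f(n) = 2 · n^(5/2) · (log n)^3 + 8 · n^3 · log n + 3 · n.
f(n) ∈ Θ(n^3 · log n)

Compare the terms by growth order. For large n, n^a · (log n)^b dominates n^a' · (log n)^b' iff a > a', or (a = a' and b > b'). Ranking the 3 terms shows the dominant one is 8 · n^3 · log n. Hence f(n) ∈ Θ(n^3 · log n).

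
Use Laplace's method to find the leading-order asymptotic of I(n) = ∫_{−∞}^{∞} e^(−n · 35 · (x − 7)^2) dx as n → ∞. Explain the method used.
I(n) = sqrt(π/(35n))

Here φ(x) = 35 · (x − 7)^2 has its unique minimum at x* = 7 with φ(x*) = 0 and φ''(x*) = 70. Laplace's method gives
  I(n) ~ e^(−n φ(x*)) · sqrt(2π / (n · φ''(x*))) = sqrt(2π / (70n)) = sqrt(π/(35n)).
This is exact: substituting u = (x − 7)·sqrt(35n) gives I(n) = (1/sqrt(35n)) ∫_{−∞}^{∞} e^(−u^2) du = sqrt(π/(35n)).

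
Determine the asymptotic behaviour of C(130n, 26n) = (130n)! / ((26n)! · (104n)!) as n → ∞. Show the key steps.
C(130n, 26n) ~ (3125/256)^(26n) · sqrt(5/(8π·26n))

Write N = 26n. Apply Stirling to each factorial:
  (5N)! ~ sqrt(2π·5N) · (5N/e)^(5N),
  N! ~ sqrt(2π N) · (N/e)^N,
  (4N)! ~ sqrt(2π·4N) · (4N/e)^(4N).
The exponential factors combine to (5N)^(5N) / (N^N · (4N)^(4N)) = 5^(5N)/4^(4N) = (5^5/4^4)^N = (3125/256)^N.
The square-root prefactors combine to sqrt(2π·5N) / (sqrt(2π N)·sqrt(2π·4N)) = sqrt(5 / (2π·4·N)) = sqrt(5/(8π·26n)).
Substituting N = 26n: C(130n, 26n) ~ (3125/256)^(26n) · sqrt(5/(8π·26n)).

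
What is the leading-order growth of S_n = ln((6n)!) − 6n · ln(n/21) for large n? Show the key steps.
S_n ~ 6n · (ln 126 − 1) + O(ln n)

Stirling: ln((6n)!) = 6n ln(6n) − 6n + O(ln n).
  S_n = 6n ln(6n) − 6n − 6n ln(n/21) + O(ln n)
      = 6n ln(6n) − 6n ln n + 6n ln 21 − 6n + O(ln n)
      = 6n ln 6 + 6n ln 21 − 6n + O(ln n)
      = 6n (ln 126 − 1) + O(ln n).
Numerically ln(126) − 1 ≈ 3.8363.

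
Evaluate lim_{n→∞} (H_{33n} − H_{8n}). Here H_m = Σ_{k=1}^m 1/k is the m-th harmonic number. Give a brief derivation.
lim = ln(33/8)

Euler-Maclaurin gives H_m = ln m + γ + 1/(2m) + O(1/m^2). The γ and O(1/m) terms cancel in the difference:
  H_{33n} − H_{8n} = ln(33n) − ln(8n) + O(1/n) = ln(33/8) + O(1/n).
Hence the limit is ln(33/8).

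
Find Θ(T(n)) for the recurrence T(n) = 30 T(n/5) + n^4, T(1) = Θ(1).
T(n) = Θ(n^4)

log_5 30 ≈ 2.113. f(n) = n^4 dominates n^(log_5 30) since 4 > 2.113, and the regularity condition a·f(n/b) = 30·(n/5)^4 = (30/625)·n^4 ≤ c·f(n) holds with c = 30/625 ≈ 0.048 < 1. So this is Case 3: T(n) = Θ(f(n)) = Θ(n^4).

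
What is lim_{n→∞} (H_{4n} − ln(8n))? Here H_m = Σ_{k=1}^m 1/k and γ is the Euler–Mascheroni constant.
lim = −ln 2 + γ

By Euler-Maclaurin, H_m = ln m + γ + O(1/m). So
  H_{4n} − ln(8n) = ln(4n) + γ − ln(8n) + O(1/n)
                       = ln(4/8) + γ + O(1/n).
Hence the limit is ln(4/8) + γ (= −ln 2).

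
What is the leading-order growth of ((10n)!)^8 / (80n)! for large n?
((10n)!)^8/(80n)! ~ ((2π·10n)^(7/2) / sqrt(8)) · 8^(−8·10n)  →  0

Write N = 10n. Stirling: N! ~ sqrt(2π N)(N/e)^N and (8N)! ~ sqrt(2π·8N)·(8N/e)^(8N).
  (N!)^8/(8N)! ~ (2π N)^(8/2) (N/e)^(8N) / [sqrt(2π·8N) (8N/e)^(8N)]
     = (2π N)^(8/2) / sqrt(2π·8N) · (N/(8N))^(8N)
     = (2π N)^((8−1)/2) / sqrt(8) · 8^(−8N).
Since 8^8 > 1, the factor 8^(−8N) decays exponentially, so the ratio → 0. Substituting N = 10n gives the stated form.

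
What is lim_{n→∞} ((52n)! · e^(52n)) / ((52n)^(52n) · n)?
lim = 0

Stirling: (52n)! ~ sqrt(2π·52n) · (52n/e)^(52n). Hence
  (52n)! · e^(52n) / (52n)^(52n) ~ sqrt(2π·52n).
Dividing by n: sqrt(2π·52n) / n = sqrt(2π·52) · n^((1−2)/2), so the expression behaves like sqrt(2π·52) · n^((1−2)/2) → 0.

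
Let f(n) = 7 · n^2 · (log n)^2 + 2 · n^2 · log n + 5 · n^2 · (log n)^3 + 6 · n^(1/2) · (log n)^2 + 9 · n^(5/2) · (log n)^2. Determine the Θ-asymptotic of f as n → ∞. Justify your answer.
f(n) ∈ Θ(n^(5/2) · (log n)^2)

Compare the terms by growth order. For large n, n^a · (log n)^b dominates n^a' · (log n)^b' iff a > a', or (a = a' and b > b'). Ranking the 5 terms shows the dominant one is 9 · n^(5/2) · (log n)^2. Hence f(n) ∈ Θ(n^(5/2) · (log n)^2).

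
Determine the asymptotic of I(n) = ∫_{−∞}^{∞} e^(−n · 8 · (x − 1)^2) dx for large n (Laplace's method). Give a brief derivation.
I(n) = sqrt(π/(8n))

Here φ(x) = 8 · (x − 1)^2 has its unique minimum at x* = 1 with φ(x*) = 0 and φ''(x*) = 16. Laplace's method gives
  I(n) ~ e^(−n φ(x*)) · sqrt(2π / (n · φ''(x*))) = sqrt(2π / (16n)) = sqrt(π/(8n)).
This is exact: substituting u = (x − 1)·sqrt(8n) gives I(n) = (1/sqrt(8n)) ∫_{−∞}^{∞} e^(−u^2) du = sqrt(π/(8n)).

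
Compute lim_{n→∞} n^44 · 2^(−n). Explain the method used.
lim = 0

Exponentials with base > 1 dominate every fixed polynomial: for any fixed c, n^c / 2^n → 0 as n → ∞ (e.g. by the ratio test, or by writing 2^n = e^(n ln 2) and noting e^(n ln 2) / n^c → ∞). Hence n^44 · 2^(−n) = n^44 / 2^n → 0.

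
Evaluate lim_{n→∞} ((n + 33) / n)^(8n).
lim = e^264

Rewrite as (1 + 33/n)^(8n). By the standard limit (1 + x/n)^n → e^x, we have (1 + 33/n)^n → e^33, and raising to the 8th power gives e^264.
More precisely, ln[(1 + 33/n)^(8n)] = 8n · ln(1 + 33/n) = 8n · (33/n + O(1/n^2)) = 264 + O(1/n) → 264.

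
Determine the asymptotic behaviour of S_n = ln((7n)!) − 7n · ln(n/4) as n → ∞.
S_n ~ 7n · (ln 28 − 1) + O(ln n)

Stirling: ln((7n)!) = 7n ln(7n) − 7n + O(ln n).
  S_n = 7n ln(7n) − 7n − 7n ln(n/4) + O(ln n)
      = 7n ln(7n) − 7n ln n + 7n ln 4 − 7n + O(ln n)
      = 7n ln 7 + 7n ln 4 − 7n + O(ln n)
      = 7n (ln 28 − 1) + O(ln n).
Numerically ln(28) − 1 ≈ 2.3322.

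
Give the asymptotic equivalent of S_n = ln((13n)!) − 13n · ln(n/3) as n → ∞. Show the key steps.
S_n ~ 13n · (ln 39 − 1) + O(ln n)

Stirling: ln((13n)!) = 13n ln(13n) − 13n + O(ln n).
  S_n = 13n ln(13n) − 13n − 13n ln(n/3) + O(ln n)
      = 13n ln(13n) − 13n ln n + 13n ln 3 − 13n + O(ln n)
      = 13n ln 13 + 13n ln 3 − 13n + O(ln n)
      = 13n (ln 39 − 1) + O(ln n).
Numerically ln(39) − 1 ≈ 2.6636.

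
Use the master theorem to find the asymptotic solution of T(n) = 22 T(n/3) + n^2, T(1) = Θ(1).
T(n) = Θ(n^(log_3 22))

Master theorem: compare f(n) = n^2 to n^(log_3 22) where log_3 22 ≈ 2.814. Since 2 < log_3 22, we have f(n) = O(n^(log_3 22 − ε)) for some ε > 0 — Case 1. Hence T(n) = Θ(n^(log_3 22)).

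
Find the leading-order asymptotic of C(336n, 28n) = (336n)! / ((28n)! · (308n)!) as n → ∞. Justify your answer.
C(336n, 28n) ~ (8916100448256/285311670611)^(28n) · sqrt(6/(11π·28n))

Write N = 28n. Apply Stirling to each factorial:
  (12N)! ~ sqrt(2π·12N) · (12N/e)^(12N),
  N! ~ sqrt(2π N) · (N/e)^N,
  (11N)! ~ sqrt(2π·11N) · (11N/e)^(11N).
The exponential factors combine to (12N)^(12N) / (N^N · (11N)^(11N)) = 12^(12N)/11^(11N) = (12^12/11^11)^N = (8916100448256/285311670611)^N.
The square-root prefactors combine to sqrt(2π·12N) / (sqrt(2π N)·sqrt(2π·11N)) = sqrt(12 / (2π·11·N)) = sqrt(6/(11π·28n)).
Substituting N = 28n: C(336n, 28n) ~ (8916100448256/285311670611)^(28n) · sqrt(6/(11π·28n)).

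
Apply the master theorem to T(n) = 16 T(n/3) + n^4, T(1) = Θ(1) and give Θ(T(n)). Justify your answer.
T(n) = Θ(n^4)

log_3 16 ≈ 2.524. f(n) = n^4 dominates n^(log_3 16) since 4 > 2.524, and the regularity condition a·f(n/b) = 16·(n/3)^4 = (16/81)·n^4 ≤ c·f(n) holds with c = 16/81 ≈ 0.198 < 1. So this is Case 3: T(n) = Θ(f(n)) = Θ(n^4).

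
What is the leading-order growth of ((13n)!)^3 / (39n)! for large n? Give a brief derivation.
((13n)!)^3/(39n)! ~ ((2π·13n)^(2/2) / sqrt(3)) · 3^(−3·13n)  →  0

Write N = 13n. Stirling: N! ~ sqrt(2π N)(N/e)^N and (3N)! ~ sqrt(2π·3N)·(3N/e)^(3N).
  (N!)^3/(3N)! ~ (2π N)^(3/2) (N/e)^(3N) / [sqrt(2π·3N) (3N/e)^(3N)]
     = (2π N)^(3/2) / sqrt(2π·3N) · (N/(3N))^(3N)
     = (2π N)^((3−1)/2) / sqrt(3) · 3^(−3N).
Since 3^3 > 1, the factor 3^(−3N) decays exponentially, so the ratio → 0. Substituting N = 13n gives the stated form.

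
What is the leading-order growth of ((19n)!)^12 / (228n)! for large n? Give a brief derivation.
((19n)!)^12/(228n)! ~ ((2π·19n)^(11/2) / sqrt(12)) · 12^(−12·19n)  →  0

Write N = 19n. Stirling: N! ~ sqrt(2π N)(N/e)^N and (12N)! ~ sqrt(2π·12N)·(12N/e)^(12N).
  (N!)^12/(12N)! ~ (2π N)^(12/2) (N/e)^(12N) / [sqrt(2π·12N) (12N/e)^(12N)]
     = (2π N)^(12/2) / sqrt(2π·12N) · (N/(12N))^(12N)
     = (2π N)^((12−1)/2) / sqrt(12) · 12^(−12N).
Since 12^12 > 1, the factor 12^(−12N) decays exponentially, so the ratio → 0. Substituting N = 19n gives the stated form.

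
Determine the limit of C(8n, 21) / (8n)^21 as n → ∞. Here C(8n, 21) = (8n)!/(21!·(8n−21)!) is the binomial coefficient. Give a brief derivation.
lim = 1/21! = 1/51090942171709440000

With N = 8n → ∞: C(N, 21) / N^21 = [N(N−1)…(N−20)] / (21! · N^21) = (1/21!) · 1 · (1 − 1/(8n)) · … · (1 − 20/(8n)). Each factor → 1 as N → ∞, so the limit is 1/21! = 1/51090942171709440000.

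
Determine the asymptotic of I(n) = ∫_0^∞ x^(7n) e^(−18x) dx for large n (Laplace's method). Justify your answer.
I(n) ~ (sqrt(2π·7n) / 18) · (7n/(18e))^(7n)

Write the integrand as exp(7n ln x − 18x) and set f(x) = 7n ln x − 18x. Then f'(x) = 7n/x − 18 = 0 at x* = 7n/18, and f''(x*) = −7n/x*^2 = −18^2/(7n). Laplace's method (interior maximum) gives
  I(n) ~ e^(f(x*)) · sqrt(2π / |f''(x*)|)
        = exp(7n ln(7n/18) − 7n) · sqrt(2π · 7n / 18^2)
        = (7n/18)^(7n) e^(−7n) · sqrt(2π·7n) / 18
        = (sqrt(2π·7n) / 18) · (7n/(18e))^(7n).
This matches Γ(7n+1)/18^(7n+1) with Stirling applied to Γ.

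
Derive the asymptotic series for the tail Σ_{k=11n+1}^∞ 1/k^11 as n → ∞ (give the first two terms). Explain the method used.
Σ_{k>11n} 1/k^11 = 1/(10 · (11n)^10) − 1/(2 · (11n)^11) + O(1/(11n)^12)

Compare to the integral: ∫_{11n}^∞ x^(−11) dx = [−x^(−10)/10]_{11n}^∞ = 1/((11−1)·(11n)^10). The Euler-Maclaurin correction adds −f(11n)/2 = −1/(2·(11n)^11). Euler-Maclaurin then gives
  Σ_{k>11n} 1/k^11 = ∫_{11n}^∞ dx/x^11 − 1/(2·(11n)^11) + O(1/(11n)^12).
(Equivalently this is ζ(11) − Σ_{k≤11n} 1/k^11.)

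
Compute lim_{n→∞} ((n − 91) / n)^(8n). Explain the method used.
lim = e^(−728)

Rewrite as (1 − 91/n)^(8n). By the standard limit (1 + x/n)^n → e^x, we have (1 − 91/n)^n → e^(−91), and raising to the 8th power gives e^(−728).
More precisely, ln[(1 − 91/n)^(8n)] = 8n · ln(1 − 91/n) = 8n · (-91/n + O(1/n^2)) = -728 + O(1/n) → -728.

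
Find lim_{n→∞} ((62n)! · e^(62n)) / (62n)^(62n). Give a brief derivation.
lim = ∞

Stirling: (62n)! ~ sqrt(2π·62n) · (62n/e)^(62n). Hence
  (62n)! · e^(62n) / (62n)^(62n) ~ sqrt(2π·62n) = sqrt(2π·62) · sqrt(n) → ∞.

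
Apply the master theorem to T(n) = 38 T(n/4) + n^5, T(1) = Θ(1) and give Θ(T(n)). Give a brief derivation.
T(n) = Θ(n^5)

log_4 38 ≈ 2.624. f(n) = n^5 dominates n^(log_4 38) since 5 > 2.624, and the regularity condition a·f(n/b) = 38·(n/4)^5 = (38/1024)·n^5 ≤ c·f(n) holds with c = 38/1024 ≈ 0.0371 < 1. So this is Case 3: T(n) = Θ(f(n)) = Θ(n^5).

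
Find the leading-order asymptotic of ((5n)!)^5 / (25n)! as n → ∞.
((5n)!)^5/(25n)! ~ ((2π·5n)^(4/2) / sqrt(5)) · 5^(−5·5n)  →  0

Write N = 5n. Stirling: N! ~ sqrt(2π N)(N/e)^N and (5N)! ~ sqrt(2π·5N)·(5N/e)^(5N).
  (N!)^5/(5N)! ~ (2π N)^(5/2) (N/e)^(5N) / [sqrt(2π·5N) (5N/e)^(5N)]
     = (2π N)^(5/2) / sqrt(2π·5N) · (N/(5N))^(5N)
     = (2π N)^((5−1)/2) / sqrt(5) · 5^(−5N).
Since 5^5 > 1, the factor 5^(−5N) decays exponentially, so the ratio → 0. Substituting N = 5n gives the stated form.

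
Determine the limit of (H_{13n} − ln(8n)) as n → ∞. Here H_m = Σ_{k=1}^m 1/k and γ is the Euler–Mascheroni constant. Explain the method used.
lim = ln(13/8) + γ

By Euler-Maclaurin, H_m = ln m + γ + O(1/m). So
  H_{13n} − ln(8n) = ln(13n) + γ − ln(8n) + O(1/n)
                       = ln(13/8) + γ + O(1/n).
Hence the limit is ln(13/8) + γ.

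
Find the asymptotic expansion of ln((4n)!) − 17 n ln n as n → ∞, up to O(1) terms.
ln((4n)!) − 17 n ln n = −13 n ln n + 4(ln 4 − 1) n + (1/2) ln(2π·4n) + O(1/n)

Stirling: ln((4n)!) = 4n ln(4n) − 4n + (1/2) ln(2π·4n) + O(1/n).
Expand 4n ln(4n) = 4n (ln n + ln 4) = 4n ln n + 4n ln 4.
Subtract 17n ln n: leading term is (4 − 17) n ln n = −13 n ln n. The next term is 4n ln 4 − 4n = 4(ln 4 − 1) n. Then the (1/2) ln(2π·4n) correction.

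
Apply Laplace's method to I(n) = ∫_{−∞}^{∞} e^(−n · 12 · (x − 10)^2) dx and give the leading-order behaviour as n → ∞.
I(n) = sqrt(π/(12n))

Here φ(x) = 12 · (x − 10)^2 has its unique minimum at x* = 10 with φ(x*) = 0 and φ''(x*) = 24. Laplace's method gives
  I(n) ~ e^(−n φ(x*)) · sqrt(2π / (n · φ''(x*))) = sqrt(2π / (24n)) = sqrt(π/(12n)).
This is exact: substituting u = (x − 10)·sqrt(12n) gives I(n) = (1/sqrt(12n)) ∫_{−∞}^{∞} e^(−u^2) du = sqrt(π/(12n)).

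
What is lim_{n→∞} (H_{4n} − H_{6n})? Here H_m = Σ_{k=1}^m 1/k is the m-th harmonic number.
lim = ln(4/6) = ln(2/3)

Euler-Maclaurin gives H_m = ln m + γ + 1/(2m) + O(1/m^2). The γ and O(1/m) terms cancel in the difference:
  H_{4n} − H_{6n} = ln(4n) − ln(6n) + O(1/n) = ln(4/6) + O(1/n).
Hence the limit is ln(4/6) = ln(2/3).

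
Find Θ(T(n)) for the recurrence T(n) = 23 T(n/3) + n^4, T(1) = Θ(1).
T(n) = Θ(n^4)

log_3 23 ≈ 2.854. f(n) = n^4 dominates n^(log_3 23) since 4 > 2.854, and the regularity condition a·f(n/b) = 23·(n/3)^4 = (23/81)·n^4 ≤ c·f(n) holds with c = 23/81 ≈ 0.284 < 1. So this is Case 3: T(n) = Θ(f(n)) = Θ(n^4).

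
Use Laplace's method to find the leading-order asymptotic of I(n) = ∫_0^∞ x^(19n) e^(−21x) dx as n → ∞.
I(n) ~ (sqrt(2π·19n) / 21) · (19n/(21e))^(19n)

Write the integrand as exp(19n ln x − 21x) and set f(x) = 19n ln x − 21x. Then f'(x) = 19n/x − 21 = 0 at x* = 19n/21, and f''(x*) = −19n/x*^2 = −21^2/(19n). Laplace's method (interior maximum) gives
  I(n) ~ e^(f(x*)) · sqrt(2π / |f''(x*)|)
        = exp(19n ln(19n/21) − 19n) · sqrt(2π · 19n / 21^2)
        = (19n/21)^(19n) e^(−19n) · sqrt(2π·19n) / 21
        = (sqrt(2π·19n) / 21) · (19n/(21e))^(19n).
This matches Γ(19n+1)/21^(19n+1) with Stirling applied to Γ.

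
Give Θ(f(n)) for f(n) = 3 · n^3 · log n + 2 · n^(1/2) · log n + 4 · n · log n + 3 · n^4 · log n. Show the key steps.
f(n) ∈ Θ(n^4 · log n)

Compare the terms by growth order. For large n, n^a · (log n)^b dominates n^a' · (log n)^b' iff a > a', or (a = a' and b > b'). Ranking the 4 terms shows the dominant one is 3 · n^4 · log n. Hence f(n) ∈ Θ(n^4 · log n).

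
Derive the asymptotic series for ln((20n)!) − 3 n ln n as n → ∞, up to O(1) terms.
ln((20n)!) − 3 n ln n = 17 n ln n + 20(ln 20 − 1) n + (1/2) ln(2π·20n) + O(1/n)

Stirling: ln((20n)!) = 20n ln(20n) − 20n + (1/2) ln(2π·20n) + O(1/n).
Expand 20n ln(20n) = 20n (ln n + ln 20) = 20n ln n + 20n ln 20.
Subtract 3n ln n: leading term is (20 − 3) n ln n = 17 n ln n. The next term is 20n ln 20 − 20n = 20(ln 20 − 1) n. Then the (1/2) ln(2π·20n) correction.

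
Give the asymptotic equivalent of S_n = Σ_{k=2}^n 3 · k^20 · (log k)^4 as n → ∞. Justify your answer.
S_n ~ n^21 · (log n)^4 / 7

By integral comparison, S_n = ∫_1^n 3 · x^20 · (log x)^4 dx + O(n^20 · (log n)^4). For the integral, the leading term of ∫_1^n x^20 (log x)^4 dx is n^21/21 · (log n)^4 (by repeated integration by parts; each step lowers the log-exponent and produces a relatively O(1/log n) correction). Hence S_n ~ n^21 · (log n)^4 / 7.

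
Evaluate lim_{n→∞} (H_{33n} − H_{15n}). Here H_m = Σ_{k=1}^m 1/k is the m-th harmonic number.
lim = ln(33/15) = ln(11/5)

Euler-Maclaurin gives H_m = ln m + γ + 1/(2m) + O(1/m^2). The γ and O(1/m) terms cancel in the difference:
  H_{33n} − H_{15n} = ln(33n) − ln(15n) + O(1/n) = ln(33/15) + O(1/n).
Hence the limit is ln(33/15) = ln(11/5).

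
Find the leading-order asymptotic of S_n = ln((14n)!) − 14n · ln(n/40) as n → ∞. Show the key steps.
S_n ~ 14n · (ln 560 − 1) + O(ln n)

Stirling: ln((14n)!) = 14n ln(14n) − 14n + O(ln n).
  S_n = 14n ln(14n) − 14n − 14n ln(n/40) + O(ln n)
      = 14n ln(14n) − 14n ln n + 14n ln 40 − 14n + O(ln n)
      = 14n ln 14 + 14n ln 40 − 14n + O(ln n)
      = 14n (ln 560 − 1) + O(ln n).
Numerically ln(560) − 1 ≈ 5.3279.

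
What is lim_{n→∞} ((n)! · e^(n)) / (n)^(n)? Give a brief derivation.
lim = ∞

Stirling: (n)! ~ sqrt(2π·n) · (n/e)^(n). Hence
  (n)! · e^(n) / (n)^(n) ~ sqrt(2π·n) = sqrt(2π) · sqrt(n) → ∞.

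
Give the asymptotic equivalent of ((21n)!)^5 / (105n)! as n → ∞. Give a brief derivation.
((21n)!)^5/(105n)! ~ ((2π·21n)^(4/2) / sqrt(5)) · 5^(−5·21n)  →  0

Write N = 21n. Stirling: N! ~ sqrt(2π N)(N/e)^N and (5N)! ~ sqrt(2π·5N)·(5N/e)^(5N).
  (N!)^5/(5N)! ~ (2π N)^(5/2) (N/e)^(5N) / [sqrt(2π·5N) (5N/e)^(5N)]
     = (2π N)^(5/2) / sqrt(2π·5N) · (N/(5N))^(5N)
     = (2π N)^((5−1)/2) / sqrt(5) · 5^(−5N).
Since 5^5 > 1, the factor 5^(−5N) decays exponentially, so the ratio → 0. Substituting N = 21n gives the stated form.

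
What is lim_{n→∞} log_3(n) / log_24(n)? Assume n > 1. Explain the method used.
lim = ln(24) / ln(3) = log_3(24)

Change of base: log_3(n) = ln n / ln 3 and log_24(n) = ln n / ln 24. The ratio is (ln n / ln 3) · (ln 24 / ln n) = ln 24 / ln 3, a constant independent of n. So the limit is ln 24 / ln 3 = log_3(24).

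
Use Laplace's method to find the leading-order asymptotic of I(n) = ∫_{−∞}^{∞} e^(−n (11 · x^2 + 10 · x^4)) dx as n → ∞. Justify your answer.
I(n) ~ sqrt(π/(11n))

φ(x) = 11 · x^2 + 10 · x^4 has its unique global minimum at x* = 0 (since φ'(x) = 22x + 40x^3 = 0 only at x = 0 for real x with both coefficients positive, and φ → ∞ as |x| → ∞). At x* = 0, φ(0) = 0 and φ''(0) = 22. Laplace's method then gives
  I(n) ~ sqrt(2π / (n · φ''(0))) · e^(−n φ(0)) = sqrt(2π / (22n)) = sqrt(π/(11n)).
The 10 · x^4 term contributes only at subleading order (an O(1/n) relative correction).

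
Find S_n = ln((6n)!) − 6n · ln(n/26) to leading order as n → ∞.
S_n ~ 6n · (ln 156 − 1) + O(ln n)

Stirling: ln((6n)!) = 6n ln(6n) − 6n + O(ln n).
  S_n = 6n ln(6n) − 6n − 6n ln(n/26) + O(ln n)
      = 6n ln(6n) − 6n ln n + 6n ln 26 − 6n + O(ln n)
      = 6n ln 6 + 6n ln 26 − 6n + O(ln n)
      = 6n (ln 156 − 1) + O(ln n).
Numerically ln(156) − 1 ≈ 4.0499.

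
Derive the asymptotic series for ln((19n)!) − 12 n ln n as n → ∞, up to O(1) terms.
ln((19n)!) − 12 n ln n = 7 n ln n + 19(ln 19 − 1) n + (1/2) ln(2π·19n) + O(1/n)

Stirling: ln((19n)!) = 19n ln(19n) − 19n + (1/2) ln(2π·19n) + O(1/n).
Expand 19n ln(19n) = 19n (ln n + ln 19) = 19n ln n + 19n ln 19.
Subtract 12n ln n: leading term is (19 − 12) n ln n = 7 n ln n. The next term is 19n ln 19 − 19n = 19(ln 19 − 1) n. Then the (1/2) ln(2π·19n) correction.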